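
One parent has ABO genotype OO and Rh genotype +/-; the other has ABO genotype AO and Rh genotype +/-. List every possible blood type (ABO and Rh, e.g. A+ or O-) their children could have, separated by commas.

Gametes from OO × AO give offspring ABO genotypes AO, OO, i.e. phenotypes O, A.
Rh cross +/- × +/- → phenotypes Rh+, Rh-.
Combining independently: O+, O-, A+, A-.

O+, O-, A+, A-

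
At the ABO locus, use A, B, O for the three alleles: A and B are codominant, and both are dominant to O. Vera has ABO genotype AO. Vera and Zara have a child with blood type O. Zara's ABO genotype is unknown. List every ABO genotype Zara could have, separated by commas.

For each candidate genotype of Zara, check whether crossing it with AO can produce every observed child phenotype.
  AA → possible child types {A} ✗
  AB → possible child types {A, B, AB} ✗
  AO → possible child types {O, A} ✓
  BB → possible child types {B, AB} ✗
  BO → possible child types {O, A, B, AB} ✓
  OO → possible child types {O, A} ✓

AO, BO, OO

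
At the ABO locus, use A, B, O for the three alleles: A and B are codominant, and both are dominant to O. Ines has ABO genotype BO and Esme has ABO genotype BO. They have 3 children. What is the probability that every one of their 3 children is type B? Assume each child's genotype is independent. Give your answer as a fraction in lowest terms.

27/64

ABO cross BO × BO → 1/4 O, 3/4 B.
So P(type B) = 3/4 per child.
All 3 independent: (3/4)^3 = 27/64.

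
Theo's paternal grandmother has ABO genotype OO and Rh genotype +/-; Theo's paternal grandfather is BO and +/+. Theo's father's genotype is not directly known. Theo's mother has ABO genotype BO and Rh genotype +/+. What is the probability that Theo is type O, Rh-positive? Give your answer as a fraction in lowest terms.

3/8

Theo's father's ABO genotype from OO × BO: 1/2 BO, 1/2 OO.
Crossing each possibility with the mother BO and summing P(type O): 1/2·1/4 + 1/2·1/2 = 3/8.
Similarly for Rh via the father's Rh distribution: P(Rh+) = 1.
Independent loci: 3/8 × 1 = 3/8.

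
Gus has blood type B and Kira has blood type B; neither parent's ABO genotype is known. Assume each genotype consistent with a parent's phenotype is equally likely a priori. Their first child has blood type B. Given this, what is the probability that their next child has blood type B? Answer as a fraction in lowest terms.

Possible genotypes: Gus ∈ {I^B I^B, I^B i}; Kira ∈ {I^B I^B, I^B i}.
Weight each parental genotype pair by prior × P(type-B child):
  I^B I^B × I^B I^B: posterior weight 4/15; P(next child type B) = 1.
  I^B I^B × I^B i: posterior weight 4/15; P(next child type B) = 1.
  I^B i × I^B I^B: posterior weight 4/15; P(next child type B) = 1.
  I^B i × I^B i: posterior weight 1/5; P(next child type B) = 3/4.
Weighted sum = 19/20.

19/20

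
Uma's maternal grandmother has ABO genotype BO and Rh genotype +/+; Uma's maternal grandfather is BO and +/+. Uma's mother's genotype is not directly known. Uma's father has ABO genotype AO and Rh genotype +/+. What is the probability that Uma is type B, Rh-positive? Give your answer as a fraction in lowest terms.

Uma's mother's ABO genotype from BO × BO: 1/4 BB, 1/2 BO, 1/4 OO.
Crossing each possibility with the father AO and summing P(type B): 1/4·1/2 + 1/2·1/4 + 1/4·0 = 1/4.
Similarly for Rh via the mother's Rh distribution: P(Rh+) = 1.
Independent loci: 1/4 × 1 = 1/4.

1/4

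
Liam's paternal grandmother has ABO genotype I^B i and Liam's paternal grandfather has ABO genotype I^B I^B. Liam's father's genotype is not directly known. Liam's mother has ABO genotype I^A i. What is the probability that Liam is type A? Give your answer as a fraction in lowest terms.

1/8

Liam's father's ABO genotype from I^B i × I^B I^B: 1/2 I^B I^B, 1/2 I^B i.
Crossing each possibility with the mother I^A i and summing P(type A): 1/2·0 + 1/2·1/4 = 1/8.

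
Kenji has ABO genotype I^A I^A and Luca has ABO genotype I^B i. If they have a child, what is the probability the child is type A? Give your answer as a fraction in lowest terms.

ABO cross I^A I^A × I^B i → offspring phenotypes: 1/2 A, 1/2 AB.
So P(type A) = 1/2.

1/2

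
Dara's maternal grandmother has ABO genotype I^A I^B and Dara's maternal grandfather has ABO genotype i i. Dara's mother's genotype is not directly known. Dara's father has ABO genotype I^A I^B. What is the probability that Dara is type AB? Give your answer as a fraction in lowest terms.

1/4

Dara's mother's ABO genotype from I^A I^B × i i: 1/2 I^A i, 1/2 I^B i.
Crossing each possibility with the father I^A I^B and summing P(type AB): 1/2·1/4 + 1/2·1/4 = 1/4.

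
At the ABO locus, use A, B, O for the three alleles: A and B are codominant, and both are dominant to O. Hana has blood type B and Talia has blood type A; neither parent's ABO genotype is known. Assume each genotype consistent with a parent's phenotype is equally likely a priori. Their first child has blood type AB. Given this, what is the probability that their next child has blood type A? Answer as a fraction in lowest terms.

Possible genotypes: Hana ∈ {BB, BO}; Talia ∈ {AA, AO}.
Weight each parental genotype pair by prior × P(type-AB child):
  BB × AA: posterior weight 4/9; P(next child type A) = 0.
  BB × AO: posterior weight 2/9; P(next child type A) = 0.
  BO × AA: posterior weight 2/9; P(next child type A) = 1/2.
  BO × AO: posterior weight 1/9; P(next child type A) = 1/4.
Weighted sum = 5/36.

5/36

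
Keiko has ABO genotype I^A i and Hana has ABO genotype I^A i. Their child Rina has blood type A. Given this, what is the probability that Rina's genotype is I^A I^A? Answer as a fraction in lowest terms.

1/3

Cross I^A i × I^A i → 1/4 I^A I^A, 1/2 I^A i, 1/4 i i.
Type-A genotypes among offspring: I^A I^A (1/4), I^A i (1/2); total 3/4.
P(I^A I^A | type A) = (1/4) / (3/4) = 1/3.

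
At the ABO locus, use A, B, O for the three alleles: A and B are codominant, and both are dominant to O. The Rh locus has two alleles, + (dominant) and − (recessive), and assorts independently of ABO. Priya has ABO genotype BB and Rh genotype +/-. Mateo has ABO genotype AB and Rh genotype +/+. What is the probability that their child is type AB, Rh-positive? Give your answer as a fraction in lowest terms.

1/2

ABO cross BB × AB → offspring phenotypes: 1/2 B, 1/2 AB.
Rh cross +/- × +/+ → 1 Rh+.
Independent loci: P(type AB, Rh-positive) = 1/2 × 1 = 1/2.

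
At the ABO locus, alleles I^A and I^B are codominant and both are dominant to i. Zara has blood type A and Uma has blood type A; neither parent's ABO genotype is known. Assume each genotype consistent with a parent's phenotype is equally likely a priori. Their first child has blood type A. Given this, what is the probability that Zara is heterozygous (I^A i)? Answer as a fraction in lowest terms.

7/15

Possible genotypes: Zara ∈ {I^A I^A, I^A i}; Uma ∈ {I^A I^A, I^A i}.
Weight each parental genotype pair by prior × P(type-A child):
  I^A I^A × I^A I^A: posterior weight 4/15.
  I^A I^A × I^A i: posterior weight 4/15.
  I^A i × I^A I^A: posterior weight 4/15.
  I^A i × I^A i: posterior weight 1/5.
Sum the posterior weight over pairs where Zara is I^A i: 7/15.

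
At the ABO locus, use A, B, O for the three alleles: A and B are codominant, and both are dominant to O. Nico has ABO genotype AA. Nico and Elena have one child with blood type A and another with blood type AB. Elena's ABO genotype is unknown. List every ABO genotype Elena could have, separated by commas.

AB, BO

For each candidate genotype of Elena, check whether crossing it with AA can produce every observed child phenotype.
  AA → possible child types {A} ✗
  AB → possible child types {A, AB} ✓
  AO → possible child types {A} ✗
  BB → possible child types {AB} ✗
  BO → possible child types {A, AB} ✓
  OO → possible child types {A} ✗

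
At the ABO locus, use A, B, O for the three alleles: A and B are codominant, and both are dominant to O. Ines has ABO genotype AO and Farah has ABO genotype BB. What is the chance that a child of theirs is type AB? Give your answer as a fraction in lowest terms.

ABO cross AO × BB → offspring phenotypes: 1/2 B, 1/2 AB.
So P(type AB) = 1/2.

1/2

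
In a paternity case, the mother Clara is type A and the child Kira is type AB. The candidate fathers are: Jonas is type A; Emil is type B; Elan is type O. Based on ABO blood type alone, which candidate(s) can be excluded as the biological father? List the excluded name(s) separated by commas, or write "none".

Jonas, Elan

A candidate is excluded only if no genotype consistent with his phenotype could produce a type AB child with a type A mother.
Jonas (type A): no genotype consistent with that phenotype can produce a type-AB child with a type-A mother.
Elan (type O): no genotype consistent with that phenotype can produce a type-AB child with a type-A mother.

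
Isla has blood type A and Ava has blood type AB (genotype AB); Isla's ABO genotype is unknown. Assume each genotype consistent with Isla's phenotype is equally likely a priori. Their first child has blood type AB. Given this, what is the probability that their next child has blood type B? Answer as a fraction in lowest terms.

Possible genotypes: Isla ∈ {AA, AO}; Ava ∈ {AB}.
Weight each parental genotype pair by prior × P(type-AB child):
  AA × AB: posterior weight 2/3; P(next child type B) = 0.
  AO × AB: posterior weight 1/3; P(next child type B) = 1/4.
Weighted sum = 1/12.

1/12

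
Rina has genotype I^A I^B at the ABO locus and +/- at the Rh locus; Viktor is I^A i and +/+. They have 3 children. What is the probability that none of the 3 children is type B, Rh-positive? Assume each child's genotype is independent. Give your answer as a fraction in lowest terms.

ABO cross I^A I^B × I^A i → 1/2 A, 1/4 B, 1/4 AB.
Rh cross +/- × +/+ → 1 Rh+; so P(type B, Rh-positive) = 1/4 × 1 = 1/4 per child.
P(not type B, Rh-positive) = 3/4 for one child; (3/4)^3 = 27/64.

27/64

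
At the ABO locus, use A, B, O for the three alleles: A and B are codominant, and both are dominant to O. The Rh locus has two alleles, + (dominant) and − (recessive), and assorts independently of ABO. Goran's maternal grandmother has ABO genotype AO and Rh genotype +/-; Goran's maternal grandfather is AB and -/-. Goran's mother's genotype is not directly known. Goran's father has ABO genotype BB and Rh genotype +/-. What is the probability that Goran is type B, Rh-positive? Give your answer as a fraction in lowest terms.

Goran's mother's ABO genotype from AO × AB: 1/4 AA, 1/4 AB, 1/4 AO, 1/4 BO.
Crossing each possibility with the father BB and summing P(type B): 1/4·0 + 1/4·1/2 + 1/4·1/2 + 1/4·1 = 1/2.
Similarly for Rh via the mother's Rh distribution: P(Rh+) = 5/8.
Independent loci: 1/2 × 5/8 = 5/16.

5/16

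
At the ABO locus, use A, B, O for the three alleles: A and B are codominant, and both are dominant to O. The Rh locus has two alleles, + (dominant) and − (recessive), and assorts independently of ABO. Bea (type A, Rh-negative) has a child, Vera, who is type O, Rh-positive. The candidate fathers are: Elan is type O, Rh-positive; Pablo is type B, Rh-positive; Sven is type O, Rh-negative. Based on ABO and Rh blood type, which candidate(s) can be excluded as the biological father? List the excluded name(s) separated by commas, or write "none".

Sven

A candidate is excluded only if no genotype consistent with his phenotype could produce a type O, Rh-positive child with a type A, Rh-negative mother.
Sven (type O, Rh-): no genotype consistent with that phenotype can produce a type-O Rh+ child with a type-A mother.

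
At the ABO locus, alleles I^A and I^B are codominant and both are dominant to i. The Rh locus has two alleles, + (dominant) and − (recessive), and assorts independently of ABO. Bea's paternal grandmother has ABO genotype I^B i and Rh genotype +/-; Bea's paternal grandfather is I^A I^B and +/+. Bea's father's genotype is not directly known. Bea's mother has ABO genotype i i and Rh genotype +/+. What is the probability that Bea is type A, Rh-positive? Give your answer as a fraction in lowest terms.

Bea's father's ABO genotype from I^B i × I^A I^B: 1/4 I^A I^B, 1/4 I^A i, 1/4 I^B I^B, 1/4 I^B i.
Crossing each possibility with the mother i i and summing P(type A): 1/4·1/2 + 1/4·1/2 + 1/4·0 + 1/4·0 = 1/4.
Similarly for Rh via the father's Rh distribution: P(Rh+) = 1.
Independent loci: 1/4 × 1 = 1/4.

1/4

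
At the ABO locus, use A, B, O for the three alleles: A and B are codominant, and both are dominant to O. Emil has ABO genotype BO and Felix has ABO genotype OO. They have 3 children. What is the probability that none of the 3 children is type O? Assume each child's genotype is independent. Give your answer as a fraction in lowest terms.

1/8

ABO cross BO × OO → 1/2 O, 1/2 B.
So P(type O) = 1/2 per child.
P(not type O) = 1/2 for one child; (1/2)^3 = 1/8.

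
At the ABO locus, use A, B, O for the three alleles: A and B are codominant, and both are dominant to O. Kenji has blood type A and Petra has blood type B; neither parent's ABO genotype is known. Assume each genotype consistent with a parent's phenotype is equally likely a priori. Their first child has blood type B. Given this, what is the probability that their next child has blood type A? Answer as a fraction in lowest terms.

1/12

Possible genotypes: Kenji ∈ {AA, AO}; Petra ∈ {BB, BO}.
Weight each parental genotype pair by prior × P(type-B child):
  AO × BB: posterior weight 2/3; P(next child type A) = 0.
  AO × BO: posterior weight 1/3; P(next child type A) = 1/4.
Weighted sum = 1/12.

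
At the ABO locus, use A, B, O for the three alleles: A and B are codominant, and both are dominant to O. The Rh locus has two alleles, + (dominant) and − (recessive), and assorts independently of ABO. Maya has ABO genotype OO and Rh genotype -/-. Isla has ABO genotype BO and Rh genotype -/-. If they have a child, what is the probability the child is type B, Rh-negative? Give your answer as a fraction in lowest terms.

ABO cross OO × BO → offspring phenotypes: 1/2 O, 1/2 B.
Rh cross -/- × -/- → 1 Rh-.
Independent loci: P(type B, Rh-negative) = 1/2 × 1 = 1/2.

1/2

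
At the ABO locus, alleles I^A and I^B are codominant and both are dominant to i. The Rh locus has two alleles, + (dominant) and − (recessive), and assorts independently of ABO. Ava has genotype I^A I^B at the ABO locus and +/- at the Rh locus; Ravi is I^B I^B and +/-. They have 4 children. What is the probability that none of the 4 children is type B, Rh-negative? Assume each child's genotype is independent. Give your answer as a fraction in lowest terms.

ABO cross I^A I^B × I^B I^B → 1/2 B, 1/2 AB.
Rh cross +/- × +/- → 3/4 Rh+, 1/4 Rh-; so P(type B, Rh-negative) = 1/2 × 1/4 = 1/8 per child.
P(not type B, Rh-negative) = 7/8 for one child; (7/8)^4 = 2401/4096.

2401/4096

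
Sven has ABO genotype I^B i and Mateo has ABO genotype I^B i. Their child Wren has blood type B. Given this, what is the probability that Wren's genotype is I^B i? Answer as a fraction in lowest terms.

Cross I^B i × I^B i → 1/4 I^B I^B, 1/2 I^B i, 1/4 i i.
Type-B genotypes among offspring: I^B I^B (1/4), I^B i (1/2); total 3/4.
P(I^B i | type B) = (1/2) / (3/4) = 2/3.

2/3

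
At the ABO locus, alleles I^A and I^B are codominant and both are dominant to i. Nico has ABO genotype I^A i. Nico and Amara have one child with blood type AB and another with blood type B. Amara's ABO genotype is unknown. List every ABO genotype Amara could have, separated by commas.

For each candidate genotype of Amara, check whether crossing it with I^A i can produce every observed child phenotype.
  I^A I^A → possible child types {A} ✗
  I^A I^B → possible child types {A, B, AB} ✓
  I^A i → possible child types {O, A} ✗
  I^B I^B → possible child types {B, AB} ✓
  I^B i → possible child types {O, A, B, AB} ✓
  i i → possible child types {O, A} ✗

I^A I^B, I^B I^B, I^B i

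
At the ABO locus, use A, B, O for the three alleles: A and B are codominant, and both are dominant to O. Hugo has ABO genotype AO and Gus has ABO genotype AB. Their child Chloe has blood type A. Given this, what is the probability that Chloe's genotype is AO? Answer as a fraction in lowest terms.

Cross AO × AB → 1/4 AA, 1/4 AB, 1/4 AO, 1/4 BO.
Type-A genotypes among offspring: AA (1/4), AO (1/4); total 1/2.
P(AO | type A) = (1/4) / (1/2) = 1/2.

1/2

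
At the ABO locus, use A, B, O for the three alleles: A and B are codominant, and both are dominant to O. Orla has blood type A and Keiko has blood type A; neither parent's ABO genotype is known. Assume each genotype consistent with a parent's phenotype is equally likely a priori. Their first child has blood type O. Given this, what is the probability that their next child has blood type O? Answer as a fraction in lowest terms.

Possible genotypes: Orla ∈ {AA, AO}; Keiko ∈ {AA, AO}.
Weight each parental genotype pair by prior × P(type-O child):
  AO × AO: posterior weight 1; P(next child type O) = 1/4.
Weighted sum = 1/4.

1/4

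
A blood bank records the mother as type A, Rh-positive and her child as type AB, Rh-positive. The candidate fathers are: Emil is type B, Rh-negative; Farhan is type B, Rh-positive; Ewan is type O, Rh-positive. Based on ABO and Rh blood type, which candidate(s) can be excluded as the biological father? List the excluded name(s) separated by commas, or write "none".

Ewan

A candidate is excluded only if no genotype consistent with his phenotype could produce a type AB, Rh-positive child with a type A, Rh-positive mother.
Ewan (type O, Rh+): no genotype consistent with that phenotype can produce a type-AB Rh+ child with a type-A mother.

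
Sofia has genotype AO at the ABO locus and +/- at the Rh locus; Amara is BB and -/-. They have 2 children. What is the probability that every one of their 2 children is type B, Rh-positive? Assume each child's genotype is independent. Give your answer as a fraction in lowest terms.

ABO cross AO × BB → 1/2 B, 1/2 AB.
Rh cross +/- × -/- → 1/2 Rh+, 1/2 Rh-; so P(type B, Rh-positive) = 1/2 × 1/2 = 1/4 per child.
All 2 independent: (1/4)^2 = 1/16.

1/16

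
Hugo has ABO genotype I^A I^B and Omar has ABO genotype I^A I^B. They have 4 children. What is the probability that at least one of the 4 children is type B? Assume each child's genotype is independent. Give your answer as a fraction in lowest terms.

175/256

ABO cross I^A I^B × I^A I^B → 1/4 A, 1/4 B, 1/2 AB.
So P(type B) = 1/4 per child.
P(none) = (3/4)^4 = 81/256; P(at least one) = 1 − 81/256 = 175/256.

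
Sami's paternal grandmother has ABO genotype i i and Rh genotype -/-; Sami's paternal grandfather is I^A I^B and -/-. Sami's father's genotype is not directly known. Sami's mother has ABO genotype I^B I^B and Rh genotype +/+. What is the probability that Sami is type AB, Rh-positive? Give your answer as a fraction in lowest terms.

1/4

Sami's father's ABO genotype from i i × I^A I^B: 1/2 I^A i, 1/2 I^B i.
Crossing each possibility with the mother I^B I^B and summing P(type AB): 1/2·1/2 + 1/2·0 = 1/4.
Similarly for Rh via the father's Rh distribution: P(Rh+) = 1.
Independent loci: 1/4 × 1 = 1/4.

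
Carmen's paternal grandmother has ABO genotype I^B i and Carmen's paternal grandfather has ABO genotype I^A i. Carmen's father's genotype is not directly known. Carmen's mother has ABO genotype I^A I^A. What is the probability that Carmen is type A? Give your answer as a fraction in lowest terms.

3/4

Carmen's father's ABO genotype from I^B i × I^A i: 1/4 I^A I^B, 1/4 I^A i, 1/4 I^B i, 1/4 i i.
Crossing each possibility with the mother I^A I^A and summing P(type A): 1/4·1/2 + 1/4·1 + 1/4·1/2 + 1/4·1 = 3/4.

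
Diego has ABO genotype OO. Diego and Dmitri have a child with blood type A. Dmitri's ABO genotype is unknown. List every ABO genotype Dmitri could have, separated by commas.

AA, AB, AO

For each candidate genotype of Dmitri, check whether crossing it with OO can produce every observed child phenotype.
  AA → possible child types {A} ✓
  AB → possible child types {A, B} ✓
  AO → possible child types {O, A} ✓
  BB → possible child types {B} ✗
  BO → possible child types {O, B} ✗
  OO → possible child types {O} ✗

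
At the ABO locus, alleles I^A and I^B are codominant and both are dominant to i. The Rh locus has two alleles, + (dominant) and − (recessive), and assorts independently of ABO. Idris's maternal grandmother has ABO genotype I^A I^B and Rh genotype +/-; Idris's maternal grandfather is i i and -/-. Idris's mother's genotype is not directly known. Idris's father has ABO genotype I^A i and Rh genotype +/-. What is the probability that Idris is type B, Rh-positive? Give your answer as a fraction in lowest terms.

5/64

Idris's mother's ABO genotype from I^A I^B × i i: 1/2 I^A i, 1/2 I^B i.
Crossing each possibility with the father I^A i and summing P(type B): 1/2·0 + 1/2·1/4 = 1/8.
Similarly for Rh via the mother's Rh distribution: P(Rh+) = 5/8.
Independent loci: 1/8 × 5/8 = 5/64.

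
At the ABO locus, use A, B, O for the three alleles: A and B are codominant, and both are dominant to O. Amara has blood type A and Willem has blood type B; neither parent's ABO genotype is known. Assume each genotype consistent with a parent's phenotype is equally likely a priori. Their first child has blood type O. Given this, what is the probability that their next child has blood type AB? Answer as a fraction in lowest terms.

Possible genotypes: Amara ∈ {AA, AO}; Willem ∈ {BB, BO}.
Weight each parental genotype pair by prior × P(type-O child):
  AO × BO: posterior weight 1; P(next child type AB) = 1/4.
Weighted sum = 1/4.

1/4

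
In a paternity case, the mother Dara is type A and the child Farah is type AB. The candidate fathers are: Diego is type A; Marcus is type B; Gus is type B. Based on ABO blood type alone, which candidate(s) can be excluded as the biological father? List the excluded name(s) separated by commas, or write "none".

Diego

A candidate is excluded only if no genotype consistent with his phenotype could produce a type AB child with a type A mother.
Diego (type A): no genotype consistent with that phenotype can produce a type-AB child with a type-A mother.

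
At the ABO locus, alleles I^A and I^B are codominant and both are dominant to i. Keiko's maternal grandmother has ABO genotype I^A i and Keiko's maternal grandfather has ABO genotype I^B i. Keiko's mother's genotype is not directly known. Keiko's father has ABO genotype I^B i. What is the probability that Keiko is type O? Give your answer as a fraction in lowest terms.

1/4

Keiko's mother's ABO genotype from I^A i × I^B i: 1/4 I^A I^B, 1/4 I^A i, 1/4 I^B i, 1/4 i i.
Crossing each possibility with the father I^B i and summing P(type O): 1/4·0 + 1/4·1/4 + 1/4·1/4 + 1/4·1/2 = 1/4.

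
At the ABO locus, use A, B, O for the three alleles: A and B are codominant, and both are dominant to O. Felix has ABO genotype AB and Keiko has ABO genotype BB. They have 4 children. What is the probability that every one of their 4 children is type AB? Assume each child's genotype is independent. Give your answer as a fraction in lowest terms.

1/16

ABO cross AB × BB → 1/2 B, 1/2 AB.
So P(type AB) = 1/2 per child.
All 4 independent: (1/2)^4 = 1/16.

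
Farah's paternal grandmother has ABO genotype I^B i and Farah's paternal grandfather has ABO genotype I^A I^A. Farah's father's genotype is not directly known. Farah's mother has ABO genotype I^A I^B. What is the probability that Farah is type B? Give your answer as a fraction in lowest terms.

Farah's father's ABO genotype from I^B i × I^A I^A: 1/2 I^A I^B, 1/2 I^A i.
Crossing each possibility with the mother I^A I^B and summing P(type B): 1/2·1/4 + 1/2·1/4 = 1/4.

1/4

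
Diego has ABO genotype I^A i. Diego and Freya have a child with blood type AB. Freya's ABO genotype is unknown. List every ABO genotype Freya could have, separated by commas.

I^A I^B, I^B I^B, I^B i

For each candidate genotype of Freya, check whether crossing it with I^A i can produce every observed child phenotype.
  I^A I^A → possible child types {A} ✗
  I^A I^B → possible child types {A, B, AB} ✓
  I^A i → possible child types {O, A} ✗
  I^B I^B → possible child types {B, AB} ✓
  I^B i → possible child types {O, A, B, AB} ✓
  i i → possible child types {O, A} ✗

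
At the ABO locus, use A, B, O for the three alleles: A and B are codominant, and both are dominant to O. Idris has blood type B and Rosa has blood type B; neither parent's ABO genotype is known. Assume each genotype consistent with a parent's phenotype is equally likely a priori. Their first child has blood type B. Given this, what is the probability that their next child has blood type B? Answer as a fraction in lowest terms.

19/20

Possible genotypes: Idris ∈ {BB, BO}; Rosa ∈ {BB, BO}.
Weight each parental genotype pair by prior × P(type-B child):
  BB × BB: posterior weight 4/15; P(next child type B) = 1.
  BB × BO: posterior weight 4/15; P(next child type B) = 1.
  BO × BB: posterior weight 4/15; P(next child type B) = 1.
  BO × BO: posterior weight 1/5; P(next child type B) = 3/4.
Weighted sum = 19/20.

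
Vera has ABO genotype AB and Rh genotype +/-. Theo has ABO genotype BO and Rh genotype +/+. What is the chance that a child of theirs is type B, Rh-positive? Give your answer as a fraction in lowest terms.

1/2

ABO cross AB × BO → offspring phenotypes: 1/4 A, 1/2 B, 1/4 AB.
Rh cross +/- × +/+ → 1 Rh+.
Independent loci: P(type B, Rh-positive) = 1/2 × 1 = 1/2.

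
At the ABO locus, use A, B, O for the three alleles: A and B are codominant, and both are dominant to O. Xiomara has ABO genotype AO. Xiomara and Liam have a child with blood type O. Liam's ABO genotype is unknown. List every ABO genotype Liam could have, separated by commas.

For each candidate genotype of Liam, check whether crossing it with AO can produce every observed child phenotype.
  AA → possible child types {A} ✗
  AB → possible child types {A, B, AB} ✗
  AO → possible child types {O, A} ✓
  BB → possible child types {B, AB} ✗
  BO → possible child types {O, A, B, AB} ✓
  OO → possible child types {O, A} ✓

AO, BO, OO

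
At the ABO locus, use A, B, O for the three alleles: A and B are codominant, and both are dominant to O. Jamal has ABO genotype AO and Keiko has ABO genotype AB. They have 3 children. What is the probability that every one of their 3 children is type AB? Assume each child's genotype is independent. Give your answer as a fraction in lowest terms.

1/64

ABO cross AO × AB → 1/2 A, 1/4 B, 1/4 AB.
So P(type AB) = 1/4 per child.
All 3 independent: (1/4)^3 = 1/64.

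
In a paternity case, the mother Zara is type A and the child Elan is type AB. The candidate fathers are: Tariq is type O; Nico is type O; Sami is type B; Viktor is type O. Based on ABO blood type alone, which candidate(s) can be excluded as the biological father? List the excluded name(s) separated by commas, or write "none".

Tariq, Nico, Viktor

A candidate is excluded only if no genotype consistent with his phenotype could produce a type AB child with a type A mother.
Tariq (type O): no genotype consistent with that phenotype can produce a type-AB child with a type-A mother.
Nico (type O): no genotype consistent with that phenotype can produce a type-AB child with a type-A mother.
Viktor (type O): no genotype consistent with that phenotype can produce a type-AB child with a type-A mother.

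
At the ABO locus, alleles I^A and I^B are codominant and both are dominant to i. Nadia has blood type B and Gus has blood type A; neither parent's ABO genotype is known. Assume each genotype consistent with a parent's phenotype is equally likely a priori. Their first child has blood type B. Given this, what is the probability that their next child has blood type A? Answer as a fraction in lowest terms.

1/12

Possible genotypes: Nadia ∈ {I^B I^B, I^B i}; Gus ∈ {I^A I^A, I^A i}.
Weight each parental genotype pair by prior × P(type-B child):
  I^B I^B × I^A i: posterior weight 2/3; P(next child type A) = 0.
  I^B i × I^A i: posterior weight 1/3; P(next child type A) = 1/4.
Weighted sum = 1/12.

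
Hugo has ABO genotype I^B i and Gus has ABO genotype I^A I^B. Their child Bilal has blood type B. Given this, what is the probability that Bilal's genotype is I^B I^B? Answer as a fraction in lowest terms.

Cross I^B i × I^A I^B → 1/4 I^A I^B, 1/4 I^A i, 1/4 I^B I^B, 1/4 I^B i.
Type-B genotypes among offspring: I^B I^B (1/4), I^B i (1/4); total 1/2.
P(I^B I^B | type B) = (1/4) / (1/2) = 1/2.

1/2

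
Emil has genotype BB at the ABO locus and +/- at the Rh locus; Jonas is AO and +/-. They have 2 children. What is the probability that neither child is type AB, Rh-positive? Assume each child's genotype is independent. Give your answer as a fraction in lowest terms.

25/64

ABO cross BB × AO → 1/2 B, 1/2 AB.
Rh cross +/- × +/- → 3/4 Rh+, 1/4 Rh-; so P(type AB, Rh-positive) = 1/2 × 3/4 = 3/8 per child.
P(not type AB, Rh-positive) = 5/8 for one child; (5/8)^2 = 25/64.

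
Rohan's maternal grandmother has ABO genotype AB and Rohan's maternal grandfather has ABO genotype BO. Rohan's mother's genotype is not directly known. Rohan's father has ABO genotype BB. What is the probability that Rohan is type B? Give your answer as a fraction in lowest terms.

Rohan's mother's ABO genotype from AB × BO: 1/4 AB, 1/4 AO, 1/4 BB, 1/4 BO.
Crossing each possibility with the father BB and summing P(type B): 1/4·1/2 + 1/4·1/2 + 1/4·1 + 1/4·1 = 3/4.

3/4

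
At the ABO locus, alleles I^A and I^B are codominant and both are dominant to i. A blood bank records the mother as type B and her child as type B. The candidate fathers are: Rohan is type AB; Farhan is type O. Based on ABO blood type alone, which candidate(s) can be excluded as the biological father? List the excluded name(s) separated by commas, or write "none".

A candidate is excluded only if no genotype consistent with his phenotype could produce a type B child with a type B mother.
Every candidate has at least one consistent genotype combination, so none can be excluded.

none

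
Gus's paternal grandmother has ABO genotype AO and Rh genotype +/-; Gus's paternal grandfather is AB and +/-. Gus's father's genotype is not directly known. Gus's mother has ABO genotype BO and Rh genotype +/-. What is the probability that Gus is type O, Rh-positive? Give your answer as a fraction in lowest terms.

Gus's father's ABO genotype from AO × AB: 1/4 AA, 1/4 AB, 1/4 AO, 1/4 BO.
Crossing each possibility with the mother BO and summing P(type O): 1/4·0 + 1/4·0 + 1/4·1/4 + 1/4·1/4 = 1/8.
Similarly for Rh via the father's Rh distribution: P(Rh+) = 3/4.
Independent loci: 1/8 × 3/4 = 3/32.

3/32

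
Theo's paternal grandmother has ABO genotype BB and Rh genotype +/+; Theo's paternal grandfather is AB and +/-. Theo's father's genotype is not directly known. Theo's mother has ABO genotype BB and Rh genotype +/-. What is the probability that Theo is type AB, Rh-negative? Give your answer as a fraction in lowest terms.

1/32

Theo's father's ABO genotype from BB × AB: 1/2 AB, 1/2 BB.
Crossing each possibility with the mother BB and summing P(type AB): 1/2·1/2 + 1/2·0 = 1/4.
Similarly for Rh via the father's Rh distribution: P(Rh-) = 1/8.
Independent loci: 1/4 × 1/8 = 1/32.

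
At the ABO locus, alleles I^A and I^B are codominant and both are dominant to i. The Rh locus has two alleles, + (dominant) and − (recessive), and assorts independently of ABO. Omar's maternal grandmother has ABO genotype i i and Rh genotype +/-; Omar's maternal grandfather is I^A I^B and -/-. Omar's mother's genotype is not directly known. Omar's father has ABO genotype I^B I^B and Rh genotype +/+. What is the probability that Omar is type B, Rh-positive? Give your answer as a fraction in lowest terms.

3/4

Omar's mother's ABO genotype from i i × I^A I^B: 1/2 I^A i, 1/2 I^B i.
Crossing each possibility with the father I^B I^B and summing P(type B): 1/2·1/2 + 1/2·1 = 3/4.
Similarly for Rh via the mother's Rh distribution: P(Rh+) = 1.
Independent loci: 3/4 × 1 = 3/4.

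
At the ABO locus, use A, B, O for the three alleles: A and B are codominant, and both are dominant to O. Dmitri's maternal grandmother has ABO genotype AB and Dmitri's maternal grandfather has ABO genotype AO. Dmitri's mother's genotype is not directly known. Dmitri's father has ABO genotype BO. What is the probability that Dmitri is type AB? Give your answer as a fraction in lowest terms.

1/4

Dmitri's mother's ABO genotype from AB × AO: 1/4 AA, 1/4 AB, 1/4 AO, 1/4 BO.
Crossing each possibility with the father BO and summing P(type AB): 1/4·1/2 + 1/4·1/4 + 1/4·1/4 + 1/4·0 = 1/4.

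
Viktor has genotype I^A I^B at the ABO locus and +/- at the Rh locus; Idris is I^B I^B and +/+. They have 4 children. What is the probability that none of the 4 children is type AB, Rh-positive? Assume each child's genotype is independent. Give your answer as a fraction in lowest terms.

ABO cross I^A I^B × I^B I^B → 1/2 B, 1/2 AB.
Rh cross +/- × +/+ → 1 Rh+; so P(type AB, Rh-positive) = 1/2 × 1 = 1/2 per child.
P(not type AB, Rh-positive) = 1/2 for one child; (1/2)^4 = 1/16.

1/16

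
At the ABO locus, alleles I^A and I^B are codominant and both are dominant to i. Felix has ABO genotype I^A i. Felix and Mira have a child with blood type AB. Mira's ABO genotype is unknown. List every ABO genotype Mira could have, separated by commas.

For each candidate genotype of Mira, check whether crossing it with I^A i can produce every observed child phenotype.
  I^A I^A → possible child types {A} ✗
  I^A I^B → possible child types {A, B, AB} ✓
  I^A i → possible child types {O, A} ✗
  I^B I^B → possible child types {B, AB} ✓
  I^B i → possible child types {O, A, B, AB} ✓
  i i → possible child types {O, A} ✗

I^A I^B, I^B I^B, I^B i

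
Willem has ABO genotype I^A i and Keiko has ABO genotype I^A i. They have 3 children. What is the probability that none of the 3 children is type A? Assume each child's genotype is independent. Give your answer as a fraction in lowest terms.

ABO cross I^A i × I^A i → 1/4 O, 3/4 A.
So P(type A) = 3/4 per child.
P(not type A) = 1/4 for one child; (1/4)^3 = 1/64.

1/64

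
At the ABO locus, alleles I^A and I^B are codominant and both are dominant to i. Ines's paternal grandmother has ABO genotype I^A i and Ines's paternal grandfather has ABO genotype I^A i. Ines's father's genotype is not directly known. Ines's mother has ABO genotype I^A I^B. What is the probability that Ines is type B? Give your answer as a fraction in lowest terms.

1/4

Ines's father's ABO genotype from I^A i × I^A i: 1/4 I^A I^A, 1/2 I^A i, 1/4 i i.
Crossing each possibility with the mother I^A I^B and summing P(type B): 1/4·0 + 1/2·1/4 + 1/4·1/2 = 1/4.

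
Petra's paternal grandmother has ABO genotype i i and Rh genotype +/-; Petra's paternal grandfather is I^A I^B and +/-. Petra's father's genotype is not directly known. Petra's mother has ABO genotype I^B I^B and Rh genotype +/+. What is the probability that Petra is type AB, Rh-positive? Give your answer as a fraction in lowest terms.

1/4

Petra's father's ABO genotype from i i × I^A I^B: 1/2 I^A i, 1/2 I^B i.
Crossing each possibility with the mother I^B I^B and summing P(type AB): 1/2·1/2 + 1/2·0 = 1/4.
Similarly for Rh via the father's Rh distribution: P(Rh+) = 1.
Independent loci: 1/4 × 1 = 1/4.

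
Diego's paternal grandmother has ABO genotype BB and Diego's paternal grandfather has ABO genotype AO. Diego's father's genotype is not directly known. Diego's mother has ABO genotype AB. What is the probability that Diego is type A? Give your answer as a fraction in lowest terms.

Diego's father's ABO genotype from BB × AO: 1/2 AB, 1/2 BO.
Crossing each possibility with the mother AB and summing P(type A): 1/2·1/4 + 1/2·1/4 = 1/4.

1/4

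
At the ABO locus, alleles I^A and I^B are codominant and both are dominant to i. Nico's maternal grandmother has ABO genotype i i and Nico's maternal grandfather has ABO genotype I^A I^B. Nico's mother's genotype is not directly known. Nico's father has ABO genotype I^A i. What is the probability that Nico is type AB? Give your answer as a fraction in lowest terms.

1/8

Nico's mother's ABO genotype from i i × I^A I^B: 1/2 I^A i, 1/2 I^B i.
Crossing each possibility with the father I^A i and summing P(type AB): 1/2·0 + 1/2·1/4 = 1/8.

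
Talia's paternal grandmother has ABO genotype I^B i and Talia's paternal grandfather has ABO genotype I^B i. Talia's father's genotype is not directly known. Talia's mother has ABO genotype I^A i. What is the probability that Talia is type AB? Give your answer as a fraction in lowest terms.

1/4

Talia's father's ABO genotype from I^B i × I^B i: 1/4 I^B I^B, 1/2 I^B i, 1/4 i i.
Crossing each possibility with the mother I^A i and summing P(type AB): 1/4·1/2 + 1/2·1/4 + 1/4·0 = 1/4.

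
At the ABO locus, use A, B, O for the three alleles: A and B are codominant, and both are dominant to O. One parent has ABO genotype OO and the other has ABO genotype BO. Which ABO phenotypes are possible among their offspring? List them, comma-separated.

O, B

Gametes from OO × BO give offspring ABO genotypes BO, OO, i.e. phenotypes O, B.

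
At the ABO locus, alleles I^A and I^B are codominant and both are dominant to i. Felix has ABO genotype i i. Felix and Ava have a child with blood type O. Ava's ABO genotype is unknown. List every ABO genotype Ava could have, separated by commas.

I^A i, I^B i, i i

For each candidate genotype of Ava, check whether crossing it with i i can produce every observed child phenotype.
  I^A I^A → possible child types {A} ✗
  I^A I^B → possible child types {A, B} ✗
  I^A i → possible child types {O, A} ✓
  I^B I^B → possible child types {B} ✗
  I^B i → possible child types {O, B} ✓
  i i → possible child types {O} ✓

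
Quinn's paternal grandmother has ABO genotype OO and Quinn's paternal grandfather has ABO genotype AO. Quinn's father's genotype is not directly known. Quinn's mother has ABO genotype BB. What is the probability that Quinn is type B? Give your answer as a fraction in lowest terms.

3/4

Quinn's father's ABO genotype from OO × AO: 1/2 AO, 1/2 OO.
Crossing each possibility with the mother BB and summing P(type B): 1/2·1/2 + 1/2·1 = 3/4.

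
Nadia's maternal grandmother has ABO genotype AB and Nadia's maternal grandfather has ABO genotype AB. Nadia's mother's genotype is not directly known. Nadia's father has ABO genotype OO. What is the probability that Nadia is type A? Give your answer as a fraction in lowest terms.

Nadia's mother's ABO genotype from AB × AB: 1/4 AA, 1/2 AB, 1/4 BB.
Crossing each possibility with the father OO and summing P(type A): 1/4·1 + 1/2·1/2 + 1/4·0 = 1/2.

1/2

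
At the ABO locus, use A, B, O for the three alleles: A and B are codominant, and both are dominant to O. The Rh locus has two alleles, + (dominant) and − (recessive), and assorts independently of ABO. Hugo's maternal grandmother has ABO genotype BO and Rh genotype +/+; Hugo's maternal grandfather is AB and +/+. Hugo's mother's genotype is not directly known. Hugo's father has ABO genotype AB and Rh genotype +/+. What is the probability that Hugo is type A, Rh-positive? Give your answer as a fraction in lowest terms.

Hugo's mother's ABO genotype from BO × AB: 1/4 AB, 1/4 AO, 1/4 BB, 1/4 BO.
Crossing each possibility with the father AB and summing P(type A): 1/4·1/4 + 1/4·1/2 + 1/4·0 + 1/4·1/4 = 1/4.
Similarly for Rh via the mother's Rh distribution: P(Rh+) = 1.
Independent loci: 1/4 × 1 = 1/4.

1/4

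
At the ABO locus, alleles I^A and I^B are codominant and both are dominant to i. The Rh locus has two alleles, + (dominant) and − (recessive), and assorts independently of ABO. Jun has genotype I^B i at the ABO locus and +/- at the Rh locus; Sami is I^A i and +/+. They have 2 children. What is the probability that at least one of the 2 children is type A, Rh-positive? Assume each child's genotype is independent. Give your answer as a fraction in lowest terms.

7/16

ABO cross I^B i × I^A i → 1/4 O, 1/4 A, 1/4 B, 1/4 AB.
Rh cross +/- × +/+ → 1 Rh+; so P(type A, Rh-positive) = 1/4 × 1 = 1/4 per child.
P(none) = (3/4)^2 = 9/16; P(at least one) = 1 − 9/16 = 7/16.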